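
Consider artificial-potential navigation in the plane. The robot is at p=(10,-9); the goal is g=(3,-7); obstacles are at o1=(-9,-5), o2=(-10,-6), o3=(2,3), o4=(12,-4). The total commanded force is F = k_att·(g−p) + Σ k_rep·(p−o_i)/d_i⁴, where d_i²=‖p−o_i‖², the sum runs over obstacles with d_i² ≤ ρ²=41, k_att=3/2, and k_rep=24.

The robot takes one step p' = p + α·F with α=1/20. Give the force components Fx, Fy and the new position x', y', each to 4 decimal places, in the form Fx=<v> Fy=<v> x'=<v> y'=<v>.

F_att = 3/2·(g−p) = 3/2·(-7,2) = (-10.5000,3.0000)
o1: d²=377 > ρ²=41 → inactive
o2: d²=409 > ρ²=41 → inactive
o3: d²=208 > ρ²=41 → inactive
o4: d²=29 ≤ ρ²=41; F_rep = 24·(-2,-5)/29² = (-0.0571,-0.1427)
F = F_att + ΣF_rep = (-10.5571,2.8573)
p' = p + 1/20·F = (9.4721,-8.8571)

Fx=-10.5571 Fy=2.8573 x'=9.4721 y'=-8.8571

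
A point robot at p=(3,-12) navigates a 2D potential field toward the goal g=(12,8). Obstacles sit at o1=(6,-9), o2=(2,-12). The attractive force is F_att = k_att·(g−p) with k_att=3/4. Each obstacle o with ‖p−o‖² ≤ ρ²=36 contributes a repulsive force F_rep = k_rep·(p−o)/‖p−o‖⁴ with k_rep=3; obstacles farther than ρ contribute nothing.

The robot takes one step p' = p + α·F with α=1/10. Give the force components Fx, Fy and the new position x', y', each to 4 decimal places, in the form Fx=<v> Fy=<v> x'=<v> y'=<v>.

F_att = 3/4·(g−p) = 3/4·(9,20) = (6.7500,15.0000)
o1: d²=18 ≤ ρ²=36; F_rep = 3·(-3,-3)/18² = (-0.0278,-0.0278)
o2: d²=1 ≤ ρ²=36; F_rep = 3·(1,0)/1² = (3.0000,0.0000)
F = F_att + ΣF_rep = (9.7222,14.9722)
p' = p + 1/10·F = (3.9722,-10.5028)

Fx=9.7222 Fy=14.9722 x'=3.9722 y'=-10.5028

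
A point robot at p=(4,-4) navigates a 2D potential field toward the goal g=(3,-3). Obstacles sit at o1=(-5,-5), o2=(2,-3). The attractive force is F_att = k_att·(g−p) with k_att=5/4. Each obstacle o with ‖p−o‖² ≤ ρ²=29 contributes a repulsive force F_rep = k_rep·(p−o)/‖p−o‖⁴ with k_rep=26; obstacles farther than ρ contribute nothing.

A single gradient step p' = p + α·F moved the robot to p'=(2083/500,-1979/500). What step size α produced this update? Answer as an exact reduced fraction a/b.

α = 1/5

F_att = 5/4·(g−p) = 5/4·(-1,1) = (-1.2500,1.2500)
o1: d²=82 > ρ²=29 → inactive
o2: d²=5 ≤ ρ²=29; F_rep = 26·(2,-1)/5² = (2.0800,-1.0400)
F = F_att + ΣF_rep = (0.8300,0.2100)
Δp = p'−p = (0.1660,0.0420); α = Δx/Fx = (83/500) / (83/100) = 1/5
check: Δy/Fy = (21/500) / (21/100) = 1/5 ✓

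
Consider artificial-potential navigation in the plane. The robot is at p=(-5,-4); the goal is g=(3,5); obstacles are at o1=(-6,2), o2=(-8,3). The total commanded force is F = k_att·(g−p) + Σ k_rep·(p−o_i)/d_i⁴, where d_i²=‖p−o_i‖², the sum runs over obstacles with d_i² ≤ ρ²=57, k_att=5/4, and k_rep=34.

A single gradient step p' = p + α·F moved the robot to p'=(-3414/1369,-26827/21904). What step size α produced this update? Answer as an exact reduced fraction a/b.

F_att = 5/4·(g−p) = 5/4·(8,9) = (10.0000,11.2500)
o1: d²=37 ≤ ρ²=57; F_rep = 34·(1,-6)/37² = (0.0248,-0.1490)
o2: d²=58 > ρ²=57 → inactive
F = F_att + ΣF_rep = (10.0248,11.1010)
Δp = p'−p = (2.5062,2.7752); α = Δx/Fx = (3431/1369) / (13724/1369) = 1/4
check: Δy/Fy = (60789/21904) / (60789/5476) = 1/4 ✓

α = 1/4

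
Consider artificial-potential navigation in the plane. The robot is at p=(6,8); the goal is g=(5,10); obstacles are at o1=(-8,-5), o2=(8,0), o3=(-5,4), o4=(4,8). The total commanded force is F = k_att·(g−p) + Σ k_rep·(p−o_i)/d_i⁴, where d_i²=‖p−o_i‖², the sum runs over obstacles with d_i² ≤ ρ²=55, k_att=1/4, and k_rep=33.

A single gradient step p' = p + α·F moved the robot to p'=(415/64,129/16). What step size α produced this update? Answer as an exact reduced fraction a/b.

F_att = 1/4·(g−p) = 1/4·(-1,2) = (-0.2500,0.5000)
o1: d²=365 > ρ²=55 → inactive
o2: d²=68 > ρ²=55 → inactive
o3: d²=137 > ρ²=55 → inactive
o4: d²=4 ≤ ρ²=55; F_rep = 33·(2,0)/4² = (4.1250,0.0000)
F = F_att + ΣF_rep = (3.8750,0.5000)
Δp = p'−p = (0.4844,0.0625); α = Δx/Fx = (31/64) / (31/8) = 1/8
check: Δy/Fy = (1/16) / (1/2) = 1/8 ✓

α = 1/8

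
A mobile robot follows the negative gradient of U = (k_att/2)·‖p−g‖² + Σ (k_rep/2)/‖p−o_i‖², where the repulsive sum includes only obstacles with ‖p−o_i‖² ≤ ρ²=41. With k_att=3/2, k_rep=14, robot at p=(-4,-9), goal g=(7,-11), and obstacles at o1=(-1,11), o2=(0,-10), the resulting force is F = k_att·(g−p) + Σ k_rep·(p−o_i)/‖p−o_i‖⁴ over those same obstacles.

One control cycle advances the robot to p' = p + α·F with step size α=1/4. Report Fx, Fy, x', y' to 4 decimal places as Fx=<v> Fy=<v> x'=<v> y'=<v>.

F_att = 3/2·(g−p) = 3/2·(11,-2) = (16.5000,-3.0000)
o1: d²=409 > ρ²=41 → inactive
o2: d²=17 ≤ ρ²=41; F_rep = 14·(-4,1)/17² = (-0.1938,0.0484)
F = F_att + ΣF_rep = (16.3062,-2.9516)
p' = p + 1/4·F = (0.0766,-9.7379)

Fx=16.3062 Fy=-2.9516 x'=0.0766 y'=-9.7379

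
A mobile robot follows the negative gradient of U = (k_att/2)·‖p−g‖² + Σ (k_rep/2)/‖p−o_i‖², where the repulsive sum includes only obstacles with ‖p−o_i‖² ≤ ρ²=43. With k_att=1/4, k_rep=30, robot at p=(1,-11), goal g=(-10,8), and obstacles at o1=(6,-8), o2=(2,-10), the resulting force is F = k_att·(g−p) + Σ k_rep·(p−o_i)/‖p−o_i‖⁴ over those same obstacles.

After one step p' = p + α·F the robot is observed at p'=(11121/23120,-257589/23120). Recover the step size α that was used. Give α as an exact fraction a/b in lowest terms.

α = 1/20

F_att = 1/4·(g−p) = 1/4·(-11,19) = (-2.7500,4.7500)
o1: d²=34 ≤ ρ²=43; F_rep = 30·(-5,-3)/34² = (-0.1298,-0.0779)
o2: d²=2 ≤ ρ²=43; F_rep = 30·(-1,-1)/2² = (-7.5000,-7.5000)
F = F_att + ΣF_rep = (-10.3798,-2.8279)
Δp = p'−p = (-0.5190,-0.1414); α = Δx/Fx = (-11999/23120) / (-11999/1156) = 1/20
check: Δy/Fy = (-3269/23120) / (-3269/1156) = 1/20 ✓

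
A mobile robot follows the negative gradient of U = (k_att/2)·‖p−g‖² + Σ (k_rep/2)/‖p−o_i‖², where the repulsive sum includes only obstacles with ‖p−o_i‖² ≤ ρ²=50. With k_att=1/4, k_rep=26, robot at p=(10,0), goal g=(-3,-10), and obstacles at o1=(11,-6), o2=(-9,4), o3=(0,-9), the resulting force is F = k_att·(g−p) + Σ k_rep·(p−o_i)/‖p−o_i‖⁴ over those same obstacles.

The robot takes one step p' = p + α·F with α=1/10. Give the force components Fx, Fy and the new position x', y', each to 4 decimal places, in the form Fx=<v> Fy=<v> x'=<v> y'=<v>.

Fx=-3.2690 Fy=-2.3860 x'=9.6731 y'=-0.2386

F_att = 1/4·(g−p) = 1/4·(-13,-10) = (-3.2500,-2.5000)
o1: d²=37 ≤ ρ²=50; F_rep = 26·(-1,6)/37² = (-0.0190,0.1140)
o2: d²=377 > ρ²=50 → inactive
o3: d²=181 > ρ²=50 → inactive
F = F_att + ΣF_rep = (-3.2690,-2.3860)
p' = p + 1/10·F = (9.6731,-0.2386)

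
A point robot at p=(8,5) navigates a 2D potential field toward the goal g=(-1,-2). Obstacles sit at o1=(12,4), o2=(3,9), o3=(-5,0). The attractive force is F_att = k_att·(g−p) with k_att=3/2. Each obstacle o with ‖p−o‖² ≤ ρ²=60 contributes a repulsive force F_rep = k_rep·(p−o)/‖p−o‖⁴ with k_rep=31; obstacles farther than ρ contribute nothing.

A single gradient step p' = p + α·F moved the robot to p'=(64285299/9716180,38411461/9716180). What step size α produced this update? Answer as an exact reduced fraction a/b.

F_att = 3/2·(g−p) = 3/2·(-9,-7) = (-13.5000,-10.5000)
o1: d²=17 ≤ ρ²=60; F_rep = 31·(-4,1)/17² = (-0.4291,0.1073)
o2: d²=41 ≤ ρ²=60; F_rep = 31·(5,-4)/41² = (0.0922,-0.0738)
o3: d²=194 > ρ²=60 → inactive
F = F_att + ΣF_rep = (-13.8369,-10.4665)
Δp = p'−p = (-1.3837,-1.0466); α = Δx/Fx = (-13444141/9716180) / (-13444141/971618) = 1/10
check: Δy/Fy = (-10169439/9716180) / (-10169439/971618) = 1/10 ✓

α = 1/10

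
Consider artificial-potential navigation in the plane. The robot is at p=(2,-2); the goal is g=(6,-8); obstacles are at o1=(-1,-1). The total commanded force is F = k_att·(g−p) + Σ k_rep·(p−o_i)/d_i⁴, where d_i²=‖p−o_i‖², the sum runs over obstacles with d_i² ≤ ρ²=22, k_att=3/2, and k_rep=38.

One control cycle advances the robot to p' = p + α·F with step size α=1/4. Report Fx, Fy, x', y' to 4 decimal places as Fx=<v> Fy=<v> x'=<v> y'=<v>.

Fx=7.1400 Fy=-9.3800 x'=3.7850 y'=-4.3450

F_att = 3/2·(g−p) = 3/2·(4,-6) = (6.0000,-9.0000)
o1: d²=10 ≤ ρ²=22; F_rep = 38·(3,-1)/10² = (1.1400,-0.3800)
F = F_att + ΣF_rep = (7.1400,-9.3800)
p' = p + 1/4·F = (3.7850,-4.3450)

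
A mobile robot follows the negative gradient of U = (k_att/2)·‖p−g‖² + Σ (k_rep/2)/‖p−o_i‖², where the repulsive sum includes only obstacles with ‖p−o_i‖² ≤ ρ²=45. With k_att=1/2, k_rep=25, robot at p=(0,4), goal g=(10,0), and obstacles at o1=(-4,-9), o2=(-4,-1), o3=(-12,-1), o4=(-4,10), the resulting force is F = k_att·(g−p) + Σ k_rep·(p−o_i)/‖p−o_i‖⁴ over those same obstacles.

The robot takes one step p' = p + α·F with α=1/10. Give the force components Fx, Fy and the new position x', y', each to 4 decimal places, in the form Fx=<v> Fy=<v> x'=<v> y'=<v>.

F_att = 1/2·(g−p) = 1/2·(10,-4) = (5.0000,-2.0000)
o1: d²=185 > ρ²=45 → inactive
o2: d²=41 ≤ ρ²=45; F_rep = 25·(4,5)/41² = (0.0595,0.0744)
o3: d²=169 > ρ²=45 → inactive
o4: d²=52 > ρ²=45 → inactive
F = F_att + ΣF_rep = (5.0595,-1.9256)
p' = p + 1/10·F = (0.5059,3.8074)

Fx=5.0595 Fy=-1.9256 x'=0.5059 y'=3.8074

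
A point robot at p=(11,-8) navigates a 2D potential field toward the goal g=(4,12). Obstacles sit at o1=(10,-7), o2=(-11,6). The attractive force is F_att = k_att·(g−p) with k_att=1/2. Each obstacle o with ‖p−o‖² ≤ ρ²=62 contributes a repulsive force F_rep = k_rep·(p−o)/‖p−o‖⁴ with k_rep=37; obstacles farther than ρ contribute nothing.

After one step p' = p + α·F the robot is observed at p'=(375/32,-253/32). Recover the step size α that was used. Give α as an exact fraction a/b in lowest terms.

α = 1/8

F_att = 1/2·(g−p) = 1/2·(-7,20) = (-3.5000,10.0000)
o1: d²=2 ≤ ρ²=62; F_rep = 37·(1,-1)/2² = (9.2500,-9.2500)
o2: d²=680 > ρ²=62 → inactive
F = F_att + ΣF_rep = (5.7500,0.7500)
Δp = p'−p = (0.7188,0.0938); α = Δx/Fx = (23/32) / (23/4) = 1/8
check: Δy/Fy = (3/32) / (3/4) = 1/8 ✓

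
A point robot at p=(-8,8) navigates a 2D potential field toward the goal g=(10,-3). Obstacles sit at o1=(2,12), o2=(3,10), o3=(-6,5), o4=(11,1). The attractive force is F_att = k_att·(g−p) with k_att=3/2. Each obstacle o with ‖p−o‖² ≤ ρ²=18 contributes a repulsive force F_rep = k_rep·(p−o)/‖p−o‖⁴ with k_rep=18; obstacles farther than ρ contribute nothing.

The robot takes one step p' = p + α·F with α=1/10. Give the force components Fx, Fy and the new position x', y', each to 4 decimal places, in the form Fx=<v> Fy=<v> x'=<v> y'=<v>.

Fx=26.7870 Fy=-16.1805 x'=-5.3213 y'=6.3820

F_att = 3/2·(g−p) = 3/2·(18,-11) = (27.0000,-16.5000)
o1: d²=116 > ρ²=18 → inactive
o2: d²=125 > ρ²=18 → inactive
o3: d²=13 ≤ ρ²=18; F_rep = 18·(-2,3)/13² = (-0.2130,0.3195)
o4: d²=410 > ρ²=18 → inactive
F = F_att + ΣF_rep = (26.7870,-16.1805)
p' = p + 1/10·F = (-5.3213,6.3820)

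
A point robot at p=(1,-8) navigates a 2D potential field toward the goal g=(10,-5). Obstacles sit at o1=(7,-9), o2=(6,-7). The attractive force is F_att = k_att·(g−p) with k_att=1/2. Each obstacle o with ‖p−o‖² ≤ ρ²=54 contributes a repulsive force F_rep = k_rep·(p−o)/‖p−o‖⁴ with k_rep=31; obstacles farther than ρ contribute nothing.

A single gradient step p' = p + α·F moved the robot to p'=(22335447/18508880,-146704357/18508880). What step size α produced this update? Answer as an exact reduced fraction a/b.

α = 1/20

F_att = 1/2·(g−p) = 1/2·(9,3) = (4.5000,1.5000)
o1: d²=37 ≤ ρ²=54; F_rep = 31·(-6,1)/37² = (-0.1359,0.0226)
o2: d²=26 ≤ ρ²=54; F_rep = 31·(-5,-1)/26² = (-0.2293,-0.0459)
F = F_att + ΣF_rep = (4.1348,1.4768)
Δp = p'−p = (0.2067,0.0738); α = Δx/Fx = (3826567/18508880) / (3826567/925444) = 1/20
check: Δy/Fy = (1366683/18508880) / (1366683/925444) = 1/20 ✓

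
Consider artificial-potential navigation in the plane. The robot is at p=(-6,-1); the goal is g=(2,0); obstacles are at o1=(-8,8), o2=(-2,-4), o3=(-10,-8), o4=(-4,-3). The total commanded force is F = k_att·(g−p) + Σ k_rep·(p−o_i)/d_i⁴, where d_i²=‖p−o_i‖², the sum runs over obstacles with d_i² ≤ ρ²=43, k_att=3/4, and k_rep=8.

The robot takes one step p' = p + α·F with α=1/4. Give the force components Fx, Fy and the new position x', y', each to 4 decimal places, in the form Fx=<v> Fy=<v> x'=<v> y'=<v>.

Fx=5.6988 Fy=1.0384 x'=-4.5753 y'=-0.7404

F_att = 3/4·(g−p) = 3/4·(8,1) = (6.0000,0.7500)
o1: d²=85 > ρ²=43 → inactive
o2: d²=25 ≤ ρ²=43; F_rep = 8·(-4,3)/25² = (-0.0512,0.0384)
o3: d²=65 > ρ²=43 → inactive
o4: d²=8 ≤ ρ²=43; F_rep = 8·(-2,2)/8² = (-0.2500,0.2500)
F = F_att + ΣF_rep = (5.6988,1.0384)
p' = p + 1/4·F = (-4.5753,-0.7404)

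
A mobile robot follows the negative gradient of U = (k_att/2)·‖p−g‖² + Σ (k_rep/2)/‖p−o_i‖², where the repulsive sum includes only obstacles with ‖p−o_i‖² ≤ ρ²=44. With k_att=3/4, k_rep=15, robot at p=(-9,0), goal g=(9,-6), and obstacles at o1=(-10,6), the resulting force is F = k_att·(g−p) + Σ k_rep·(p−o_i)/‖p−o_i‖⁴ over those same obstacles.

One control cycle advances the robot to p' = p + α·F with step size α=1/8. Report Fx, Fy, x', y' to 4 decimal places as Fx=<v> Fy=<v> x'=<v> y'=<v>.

Fx=13.5110 Fy=-4.5657 x'=-7.3111 y'=-0.5707

F_att = 3/4·(g−p) = 3/4·(18,-6) = (13.5000,-4.5000)
o1: d²=37 ≤ ρ²=44; F_rep = 15·(1,-6)/37² = (0.0110,-0.0657)
F = F_att + ΣF_rep = (13.5110,-4.5657)
p' = p + 1/8·F = (-7.3111,-0.5707)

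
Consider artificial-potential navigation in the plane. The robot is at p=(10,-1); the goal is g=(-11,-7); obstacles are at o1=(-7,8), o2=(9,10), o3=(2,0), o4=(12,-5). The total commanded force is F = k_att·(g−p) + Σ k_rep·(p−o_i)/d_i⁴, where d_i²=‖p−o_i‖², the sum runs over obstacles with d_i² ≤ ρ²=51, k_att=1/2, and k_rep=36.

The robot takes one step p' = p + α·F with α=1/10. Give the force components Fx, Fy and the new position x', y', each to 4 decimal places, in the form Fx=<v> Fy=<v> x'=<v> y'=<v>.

F_att = 1/2·(g−p) = 1/2·(-21,-6) = (-10.5000,-3.0000)
o1: d²=370 > ρ²=51 → inactive
o2: d²=122 > ρ²=51 → inactive
o3: d²=65 > ρ²=51 → inactive
o4: d²=20 ≤ ρ²=51; F_rep = 36·(-2,4)/20² = (-0.1800,0.3600)
F = F_att + ΣF_rep = (-10.6800,-2.6400)
p' = p + 1/10·F = (8.9320,-1.2640)

Fx=-10.6800 Fy=-2.6400 x'=8.9320 y'=-1.2640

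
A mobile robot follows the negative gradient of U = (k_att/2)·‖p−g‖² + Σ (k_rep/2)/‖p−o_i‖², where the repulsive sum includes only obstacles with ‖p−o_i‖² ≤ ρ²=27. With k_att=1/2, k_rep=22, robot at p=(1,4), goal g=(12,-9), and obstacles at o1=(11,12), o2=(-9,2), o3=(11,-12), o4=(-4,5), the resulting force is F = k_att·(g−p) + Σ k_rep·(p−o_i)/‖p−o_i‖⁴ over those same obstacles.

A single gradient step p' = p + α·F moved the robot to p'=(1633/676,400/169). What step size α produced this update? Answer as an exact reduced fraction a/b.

α = 1/4

F_att = 1/2·(g−p) = 1/2·(11,-13) = (5.5000,-6.5000)
o1: d²=164 > ρ²=27 → inactive
o2: d²=104 > ρ²=27 → inactive
o3: d²=356 > ρ²=27 → inactive
o4: d²=26 ≤ ρ²=27; F_rep = 22·(5,-1)/26² = (0.1627,-0.0325)
F = F_att + ΣF_rep = (5.6627,-6.5325)
Δp = p'−p = (1.4157,-1.6331); α = Δx/Fx = (957/676) / (957/169) = 1/4
check: Δy/Fy = (-276/169) / (-1104/169) = 1/4 ✓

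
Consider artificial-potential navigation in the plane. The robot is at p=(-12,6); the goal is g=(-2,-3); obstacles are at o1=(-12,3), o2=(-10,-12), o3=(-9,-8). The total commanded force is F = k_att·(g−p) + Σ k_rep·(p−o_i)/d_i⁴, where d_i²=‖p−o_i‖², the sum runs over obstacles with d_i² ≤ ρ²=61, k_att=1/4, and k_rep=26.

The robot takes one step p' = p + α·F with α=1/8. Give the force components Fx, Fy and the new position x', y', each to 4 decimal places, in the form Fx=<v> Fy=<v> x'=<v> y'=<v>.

Fx=2.5000 Fy=-1.2870 x'=-11.6875 y'=5.8391

F_att = 1/4·(g−p) = 1/4·(10,-9) = (2.5000,-2.2500)
o1: d²=9 ≤ ρ²=61; F_rep = 26·(0,3)/9² = (0.0000,0.9630)
o2: d²=328 > ρ²=61 → inactive
o3: d²=205 > ρ²=61 → inactive
F = F_att + ΣF_rep = (2.5000,-1.2870)
p' = p + 1/8·F = (-11.6875,5.8391)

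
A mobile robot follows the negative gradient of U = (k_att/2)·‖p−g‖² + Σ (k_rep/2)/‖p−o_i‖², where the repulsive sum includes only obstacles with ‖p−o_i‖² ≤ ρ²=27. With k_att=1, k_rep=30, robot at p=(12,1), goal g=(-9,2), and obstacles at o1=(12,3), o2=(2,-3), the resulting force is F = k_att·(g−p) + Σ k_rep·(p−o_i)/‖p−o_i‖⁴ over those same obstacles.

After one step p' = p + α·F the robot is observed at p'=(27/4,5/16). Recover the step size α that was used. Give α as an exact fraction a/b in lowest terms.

α = 1/4

F_att = 1·(g−p) = 1·(-21,1) = (-21.0000,1.0000)
o1: d²=4 ≤ ρ²=27; F_rep = 30·(0,-2)/4² = (0.0000,-3.7500)
o2: d²=116 > ρ²=27 → inactive
F = F_att + ΣF_rep = (-21.0000,-2.7500)
Δp = p'−p = (-5.2500,-0.6875); α = Δx/Fx = (-21/4) / (-21) = 1/4
check: Δy/Fy = (-11/16) / (-11/4) = 1/4 ✓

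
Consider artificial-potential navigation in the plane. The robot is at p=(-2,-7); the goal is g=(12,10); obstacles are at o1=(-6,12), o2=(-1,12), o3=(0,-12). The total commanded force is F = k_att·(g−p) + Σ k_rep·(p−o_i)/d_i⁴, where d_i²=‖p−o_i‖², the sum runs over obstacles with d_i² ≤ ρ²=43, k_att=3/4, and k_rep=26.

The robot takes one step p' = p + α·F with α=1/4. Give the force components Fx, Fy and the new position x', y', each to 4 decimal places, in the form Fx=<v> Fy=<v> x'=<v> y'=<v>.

F_att = 3/4·(g−p) = 3/4·(14,17) = (10.5000,12.7500)
o1: d²=377 > ρ²=43 → inactive
o2: d²=362 > ρ²=43 → inactive
o3: d²=29 ≤ ρ²=43; F_rep = 26·(-2,5)/29² = (-0.0618,0.1546)
F = F_att + ΣF_rep = (10.4382,12.9046)
p' = p + 1/4·F = (0.6095,-3.7739)

Fx=10.4382 Fy=12.9046 x'=0.6095 y'=-3.7739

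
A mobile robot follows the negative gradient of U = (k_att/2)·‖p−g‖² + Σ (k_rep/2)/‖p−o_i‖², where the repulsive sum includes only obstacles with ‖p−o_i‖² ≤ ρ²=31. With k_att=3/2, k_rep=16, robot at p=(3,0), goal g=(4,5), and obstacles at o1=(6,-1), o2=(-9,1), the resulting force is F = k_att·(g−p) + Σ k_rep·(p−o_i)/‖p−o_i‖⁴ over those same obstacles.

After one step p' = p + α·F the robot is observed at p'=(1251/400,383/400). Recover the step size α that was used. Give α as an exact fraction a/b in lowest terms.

F_att = 3/2·(g−p) = 3/2·(1,5) = (1.5000,7.5000)
o1: d²=10 ≤ ρ²=31; F_rep = 16·(-3,1)/10² = (-0.4800,0.1600)
o2: d²=145 > ρ²=31 → inactive
F = F_att + ΣF_rep = (1.0200,7.6600)
Δp = p'−p = (0.1275,0.9575); α = Δx/Fx = (51/400) / (51/50) = 1/8
check: Δy/Fy = (383/400) / (383/50) = 1/8 ✓

α = 1/8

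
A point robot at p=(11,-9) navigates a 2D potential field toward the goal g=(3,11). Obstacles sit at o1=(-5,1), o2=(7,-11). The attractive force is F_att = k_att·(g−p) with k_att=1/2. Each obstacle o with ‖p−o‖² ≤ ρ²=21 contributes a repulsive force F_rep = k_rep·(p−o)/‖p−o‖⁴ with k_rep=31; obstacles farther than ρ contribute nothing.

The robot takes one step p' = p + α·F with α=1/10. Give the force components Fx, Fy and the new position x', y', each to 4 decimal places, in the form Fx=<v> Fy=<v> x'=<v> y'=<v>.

Fx=-3.6900 Fy=10.1550 x'=10.6310 y'=-7.9845

F_att = 1/2·(g−p) = 1/2·(-8,20) = (-4.0000,10.0000)
o1: d²=356 > ρ²=21 → inactive
o2: d²=20 ≤ ρ²=21; F_rep = 31·(4,2)/20² = (0.3100,0.1550)
F = F_att + ΣF_rep = (-3.6900,10.1550)
p' = p + 1/10·F = (10.6310,-7.9845)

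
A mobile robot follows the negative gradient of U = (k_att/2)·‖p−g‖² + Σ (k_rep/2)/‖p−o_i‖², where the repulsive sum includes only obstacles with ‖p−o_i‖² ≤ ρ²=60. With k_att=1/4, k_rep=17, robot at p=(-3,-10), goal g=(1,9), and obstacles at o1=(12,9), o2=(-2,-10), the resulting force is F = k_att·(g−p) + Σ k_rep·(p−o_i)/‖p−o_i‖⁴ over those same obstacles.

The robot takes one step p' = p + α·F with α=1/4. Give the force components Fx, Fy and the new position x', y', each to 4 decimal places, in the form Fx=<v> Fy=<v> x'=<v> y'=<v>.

F_att = 1/4·(g−p) = 1/4·(4,19) = (1.0000,4.7500)
o1: d²=586 > ρ²=60 → inactive
o2: d²=1 ≤ ρ²=60; F_rep = 17·(-1,0)/1² = (-17.0000,0.0000)
F = F_att + ΣF_rep = (-16.0000,4.7500)
p' = p + 1/4·F = (-7.0000,-8.8125)

Fx=-16.0000 Fy=4.7500 x'=-7.0000 y'=-8.8125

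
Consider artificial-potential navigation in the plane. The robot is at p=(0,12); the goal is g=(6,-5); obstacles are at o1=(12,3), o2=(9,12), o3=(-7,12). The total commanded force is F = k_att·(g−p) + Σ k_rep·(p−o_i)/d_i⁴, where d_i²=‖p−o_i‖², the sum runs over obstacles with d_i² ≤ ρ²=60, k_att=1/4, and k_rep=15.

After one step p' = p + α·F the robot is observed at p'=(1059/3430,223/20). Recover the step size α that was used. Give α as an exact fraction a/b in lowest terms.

α = 1/5

F_att = 1/4·(g−p) = 1/4·(6,-17) = (1.5000,-4.2500)
o1: d²=225 > ρ²=60 → inactive
o2: d²=81 > ρ²=60 → inactive
o3: d²=49 ≤ ρ²=60; F_rep = 15·(7,0)/49² = (0.0437,0.0000)
F = F_att + ΣF_rep = (1.5437,-4.2500)
Δp = p'−p = (0.3087,-0.8500); α = Δx/Fx = (1059/3430) / (1059/686) = 1/5
check: Δy/Fy = (-17/20) / (-17/4) = 1/5 ✓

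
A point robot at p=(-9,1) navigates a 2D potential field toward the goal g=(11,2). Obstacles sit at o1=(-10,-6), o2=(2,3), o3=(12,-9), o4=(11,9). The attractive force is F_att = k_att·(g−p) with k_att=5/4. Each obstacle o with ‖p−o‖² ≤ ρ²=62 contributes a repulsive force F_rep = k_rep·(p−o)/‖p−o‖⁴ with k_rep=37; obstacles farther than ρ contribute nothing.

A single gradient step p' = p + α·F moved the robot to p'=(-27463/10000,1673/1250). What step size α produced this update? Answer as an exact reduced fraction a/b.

α = 1/4

F_att = 5/4·(g−p) = 5/4·(20,1) = (25.0000,1.2500)
o1: d²=50 ≤ ρ²=62; F_rep = 37·(1,7)/50² = (0.0148,0.1036)
o2: d²=125 > ρ²=62 → inactive
o3: d²=541 > ρ²=62 → inactive
o4: d²=464 > ρ²=62 → inactive
F = F_att + ΣF_rep = (25.0148,1.3536)
Δp = p'−p = (6.2537,0.3384); α = Δx/Fx = (62537/10000) / (62537/2500) = 1/4
check: Δy/Fy = (423/1250) / (846/625) = 1/4 ✓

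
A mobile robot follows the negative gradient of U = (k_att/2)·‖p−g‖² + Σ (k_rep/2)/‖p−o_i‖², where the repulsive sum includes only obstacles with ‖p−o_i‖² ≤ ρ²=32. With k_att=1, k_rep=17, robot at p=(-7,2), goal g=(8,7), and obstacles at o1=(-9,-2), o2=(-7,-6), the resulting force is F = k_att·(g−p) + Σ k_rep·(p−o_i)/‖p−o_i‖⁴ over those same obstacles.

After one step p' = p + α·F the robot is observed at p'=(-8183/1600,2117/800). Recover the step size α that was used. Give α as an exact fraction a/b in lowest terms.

F_att = 1·(g−p) = 1·(15,5) = (15.0000,5.0000)
o1: d²=20 ≤ ρ²=32; F_rep = 17·(2,4)/20² = (0.0850,0.1700)
o2: d²=64 > ρ²=32 → inactive
F = F_att + ΣF_rep = (15.0850,5.1700)
Δp = p'−p = (1.8856,0.6462); α = Δx/Fx = (3017/1600) / (3017/200) = 1/8
check: Δy/Fy = (517/800) / (517/100) = 1/8 ✓

α = 1/8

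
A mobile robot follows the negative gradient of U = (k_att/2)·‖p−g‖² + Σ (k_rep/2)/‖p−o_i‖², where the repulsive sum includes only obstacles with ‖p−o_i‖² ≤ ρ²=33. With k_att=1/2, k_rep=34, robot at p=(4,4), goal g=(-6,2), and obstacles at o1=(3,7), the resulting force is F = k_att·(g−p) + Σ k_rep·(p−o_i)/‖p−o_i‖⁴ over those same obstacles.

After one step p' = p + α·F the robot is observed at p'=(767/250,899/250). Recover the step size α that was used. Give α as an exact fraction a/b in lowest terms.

F_att = 1/2·(g−p) = 1/2·(-10,-2) = (-5.0000,-1.0000)
o1: d²=10 ≤ ρ²=33; F_rep = 34·(1,-3)/10² = (0.3400,-1.0200)
F = F_att + ΣF_rep = (-4.6600,-2.0200)
Δp = p'−p = (-0.9320,-0.4040); α = Δx/Fx = (-233/250) / (-233/50) = 1/5
check: Δy/Fy = (-101/250) / (-101/50) = 1/5 ✓

α = 1/5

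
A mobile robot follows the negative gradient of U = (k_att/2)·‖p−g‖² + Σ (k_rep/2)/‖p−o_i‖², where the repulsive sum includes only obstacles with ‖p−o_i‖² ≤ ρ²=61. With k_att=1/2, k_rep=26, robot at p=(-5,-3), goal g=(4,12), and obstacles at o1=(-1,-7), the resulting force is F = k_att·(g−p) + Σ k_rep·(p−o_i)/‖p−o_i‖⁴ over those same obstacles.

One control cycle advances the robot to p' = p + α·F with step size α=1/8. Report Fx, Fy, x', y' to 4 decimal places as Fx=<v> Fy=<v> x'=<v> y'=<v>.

Fx=4.3984 Fy=7.6016 x'=-4.4502 y'=-2.0498

F_att = 1/2·(g−p) = 1/2·(9,15) = (4.5000,7.5000)
o1: d²=32 ≤ ρ²=61; F_rep = 26·(-4,4)/32² = (-0.1016,0.1016)
F = F_att + ΣF_rep = (4.3984,7.6016)
p' = p + 1/8·F = (-4.4502,-2.0498)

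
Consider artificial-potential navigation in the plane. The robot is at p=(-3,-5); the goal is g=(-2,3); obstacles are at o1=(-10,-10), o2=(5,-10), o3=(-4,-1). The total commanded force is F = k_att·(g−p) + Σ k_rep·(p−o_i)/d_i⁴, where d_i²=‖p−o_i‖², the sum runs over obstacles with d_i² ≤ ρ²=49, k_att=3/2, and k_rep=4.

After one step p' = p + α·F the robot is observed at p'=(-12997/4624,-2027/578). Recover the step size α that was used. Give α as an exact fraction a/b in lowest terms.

α = 1/8

F_att = 3/2·(g−p) = 3/2·(1,8) = (1.5000,12.0000)
o1: d²=74 > ρ²=49 → inactive
o2: d²=89 > ρ²=49 → inactive
o3: d²=17 ≤ ρ²=49; F_rep = 4·(1,-4)/17² = (0.0138,-0.0554)
F = F_att + ΣF_rep = (1.5138,11.9446)
Δp = p'−p = (0.1892,1.4931); α = Δx/Fx = (875/4624) / (875/578) = 1/8
check: Δy/Fy = (863/578) / (3452/289) = 1/8 ✓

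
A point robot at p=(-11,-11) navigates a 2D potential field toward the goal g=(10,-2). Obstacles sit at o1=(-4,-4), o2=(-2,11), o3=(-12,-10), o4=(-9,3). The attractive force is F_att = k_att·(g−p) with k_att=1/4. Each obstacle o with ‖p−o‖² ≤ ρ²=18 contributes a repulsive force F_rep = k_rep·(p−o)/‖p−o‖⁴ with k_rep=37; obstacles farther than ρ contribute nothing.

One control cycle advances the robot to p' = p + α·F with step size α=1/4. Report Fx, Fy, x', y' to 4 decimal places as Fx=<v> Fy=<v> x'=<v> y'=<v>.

Fx=14.5000 Fy=-7.0000 x'=-7.3750 y'=-12.7500

F_att = 1/4·(g−p) = 1/4·(21,9) = (5.2500,2.2500)
o1: d²=98 > ρ²=18 → inactive
o2: d²=565 > ρ²=18 → inactive
o3: d²=2 ≤ ρ²=18; F_rep = 37·(1,-1)/2² = (9.2500,-9.2500)
o4: d²=200 > ρ²=18 → inactive
F = F_att + ΣF_rep = (14.5000,-7.0000)
p' = p + 1/4·F = (-7.3750,-12.7500)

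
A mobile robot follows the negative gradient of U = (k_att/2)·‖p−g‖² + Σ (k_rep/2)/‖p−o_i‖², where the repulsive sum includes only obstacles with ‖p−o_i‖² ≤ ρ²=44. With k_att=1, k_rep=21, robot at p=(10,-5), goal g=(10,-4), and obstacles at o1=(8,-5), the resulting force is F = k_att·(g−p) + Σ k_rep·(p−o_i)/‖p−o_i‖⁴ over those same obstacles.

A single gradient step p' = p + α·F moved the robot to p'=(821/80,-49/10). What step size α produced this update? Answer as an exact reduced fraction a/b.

F_att = 1·(g−p) = 1·(0,1) = (0.0000,1.0000)
o1: d²=4 ≤ ρ²=44; F_rep = 21·(2,0)/4² = (2.6250,0.0000)
F = F_att + ΣF_rep = (2.6250,1.0000)
Δp = p'−p = (0.2625,0.1000); α = Δx/Fx = (21/80) / (21/8) = 1/10
check: Δy/Fy = (1/10) / (1) = 1/10 ✓

α = 1/10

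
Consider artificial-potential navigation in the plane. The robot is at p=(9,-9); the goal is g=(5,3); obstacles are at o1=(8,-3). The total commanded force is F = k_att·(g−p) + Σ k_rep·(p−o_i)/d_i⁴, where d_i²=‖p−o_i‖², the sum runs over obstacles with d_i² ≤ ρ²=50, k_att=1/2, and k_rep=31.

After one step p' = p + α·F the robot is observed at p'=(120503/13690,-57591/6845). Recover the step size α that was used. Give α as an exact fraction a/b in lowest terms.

F_att = 1/2·(g−p) = 1/2·(-4,12) = (-2.0000,6.0000)
o1: d²=37 ≤ ρ²=50; F_rep = 31·(1,-6)/37² = (0.0226,-0.1359)
F = F_att + ΣF_rep = (-1.9774,5.8641)
Δp = p'−p = (-0.1977,0.5864); α = Δx/Fx = (-2707/13690) / (-2707/1369) = 1/10
check: Δy/Fy = (4014/6845) / (8028/1369) = 1/10 ✓

α = 1/10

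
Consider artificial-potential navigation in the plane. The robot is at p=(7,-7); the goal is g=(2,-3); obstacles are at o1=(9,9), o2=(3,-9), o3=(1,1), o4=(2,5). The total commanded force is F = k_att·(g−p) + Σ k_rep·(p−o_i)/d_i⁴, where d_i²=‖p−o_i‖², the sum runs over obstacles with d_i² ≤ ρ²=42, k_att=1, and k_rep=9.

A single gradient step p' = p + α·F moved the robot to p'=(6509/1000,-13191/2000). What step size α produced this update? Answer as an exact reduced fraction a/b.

F_att = 1·(g−p) = 1·(-5,4) = (-5.0000,4.0000)
o1: d²=260 > ρ²=42 → inactive
o2: d²=20 ≤ ρ²=42; F_rep = 9·(4,2)/20² = (0.0900,0.0450)
o3: d²=100 > ρ²=42 → inactive
o4: d²=169 > ρ²=42 → inactive
F = F_att + ΣF_rep = (-4.9100,4.0450)
Δp = p'−p = (-0.4910,0.4045); α = Δx/Fx = (-491/1000) / (-491/100) = 1/10
check: Δy/Fy = (809/2000) / (809/200) = 1/10 ✓

α = 1/10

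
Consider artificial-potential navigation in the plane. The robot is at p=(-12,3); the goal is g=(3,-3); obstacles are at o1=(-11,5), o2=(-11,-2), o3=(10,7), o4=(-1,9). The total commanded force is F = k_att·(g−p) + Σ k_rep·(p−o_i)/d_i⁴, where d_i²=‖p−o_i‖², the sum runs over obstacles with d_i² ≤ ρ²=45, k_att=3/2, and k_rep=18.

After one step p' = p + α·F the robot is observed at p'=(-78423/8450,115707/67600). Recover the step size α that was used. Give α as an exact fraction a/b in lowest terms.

F_att = 3/2·(g−p) = 3/2·(15,-6) = (22.5000,-9.0000)
o1: d²=5 ≤ ρ²=45; F_rep = 18·(-1,-2)/5² = (-0.7200,-1.4400)
o2: d²=26 ≤ ρ²=45; F_rep = 18·(-1,5)/26² = (-0.0266,0.1331)
o3: d²=500 > ρ²=45 → inactive
o4: d²=157 > ρ²=45 → inactive
F = F_att + ΣF_rep = (21.7534,-10.3069)
Δp = p'−p = (2.7192,-1.2884); α = Δx/Fx = (22977/8450) / (91908/4225) = 1/8
check: Δy/Fy = (-87093/67600) / (-87093/8450) = 1/8 ✓

α = 1/8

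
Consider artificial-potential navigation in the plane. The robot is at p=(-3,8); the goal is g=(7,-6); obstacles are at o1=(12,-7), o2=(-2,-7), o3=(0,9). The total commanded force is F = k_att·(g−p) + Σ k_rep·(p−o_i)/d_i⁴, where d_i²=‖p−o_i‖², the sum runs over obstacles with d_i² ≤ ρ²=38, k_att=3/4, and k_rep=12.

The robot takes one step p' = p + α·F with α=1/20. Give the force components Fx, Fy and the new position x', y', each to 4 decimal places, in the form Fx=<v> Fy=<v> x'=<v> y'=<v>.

Fx=7.1400 Fy=-10.6200 x'=-2.6430 y'=7.4690

F_att = 3/4·(g−p) = 3/4·(10,-14) = (7.5000,-10.5000)
o1: d²=450 > ρ²=38 → inactive
o2: d²=226 > ρ²=38 → inactive
o3: d²=10 ≤ ρ²=38; F_rep = 12·(-3,-1)/10² = (-0.3600,-0.1200)
F = F_att + ΣF_rep = (7.1400,-10.6200)
p' = p + 1/20·F = (-2.6430,7.4690)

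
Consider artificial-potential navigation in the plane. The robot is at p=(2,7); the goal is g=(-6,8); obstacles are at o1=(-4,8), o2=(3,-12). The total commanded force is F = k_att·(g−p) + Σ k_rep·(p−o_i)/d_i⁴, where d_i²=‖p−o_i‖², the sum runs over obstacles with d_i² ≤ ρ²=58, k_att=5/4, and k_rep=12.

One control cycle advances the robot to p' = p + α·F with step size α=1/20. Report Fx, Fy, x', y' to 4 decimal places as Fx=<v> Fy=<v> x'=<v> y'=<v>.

Fx=-9.9474 Fy=1.2412 x'=1.5026 y'=7.0621

F_att = 5/4·(g−p) = 5/4·(-8,1) = (-10.0000,1.2500)
o1: d²=37 ≤ ρ²=58; F_rep = 12·(6,-1)/37² = (0.0526,-0.0088)
o2: d²=362 > ρ²=58 → inactive
F = F_att + ΣF_rep = (-9.9474,1.2412)
p' = p + 1/20·F = (1.5026,7.0621)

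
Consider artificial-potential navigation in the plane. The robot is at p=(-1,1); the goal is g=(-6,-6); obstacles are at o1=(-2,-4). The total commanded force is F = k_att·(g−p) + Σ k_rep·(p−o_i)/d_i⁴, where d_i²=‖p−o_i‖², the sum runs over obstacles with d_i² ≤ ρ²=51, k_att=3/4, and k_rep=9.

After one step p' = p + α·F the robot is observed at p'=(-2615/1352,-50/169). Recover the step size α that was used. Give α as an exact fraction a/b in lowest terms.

α = 1/4

F_att = 3/4·(g−p) = 3/4·(-5,-7) = (-3.7500,-5.2500)
o1: d²=26 ≤ ρ²=51; F_rep = 9·(1,5)/26² = (0.0133,0.0666)
F = F_att + ΣF_rep = (-3.7367,-5.1834)
Δp = p'−p = (-0.9342,-1.2959); α = Δx/Fx = (-1263/1352) / (-1263/338) = 1/4
check: Δy/Fy = (-219/169) / (-876/169) = 1/4 ✓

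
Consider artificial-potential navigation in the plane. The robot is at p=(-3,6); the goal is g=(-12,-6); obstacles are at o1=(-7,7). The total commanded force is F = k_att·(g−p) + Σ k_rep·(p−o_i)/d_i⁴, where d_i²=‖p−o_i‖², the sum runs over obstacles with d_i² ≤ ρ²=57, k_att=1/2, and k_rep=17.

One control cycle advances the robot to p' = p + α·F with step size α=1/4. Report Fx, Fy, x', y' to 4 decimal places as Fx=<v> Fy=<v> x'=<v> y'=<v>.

Fx=-4.2647 Fy=-6.0588 x'=-4.0662 y'=4.4853

F_att = 1/2·(g−p) = 1/2·(-9,-12) = (-4.5000,-6.0000)
o1: d²=17 ≤ ρ²=57; F_rep = 17·(4,-1)/17² = (0.2353,-0.0588)
F = F_att + ΣF_rep = (-4.2647,-6.0588)
p' = p + 1/4·F = (-4.0662,4.4853)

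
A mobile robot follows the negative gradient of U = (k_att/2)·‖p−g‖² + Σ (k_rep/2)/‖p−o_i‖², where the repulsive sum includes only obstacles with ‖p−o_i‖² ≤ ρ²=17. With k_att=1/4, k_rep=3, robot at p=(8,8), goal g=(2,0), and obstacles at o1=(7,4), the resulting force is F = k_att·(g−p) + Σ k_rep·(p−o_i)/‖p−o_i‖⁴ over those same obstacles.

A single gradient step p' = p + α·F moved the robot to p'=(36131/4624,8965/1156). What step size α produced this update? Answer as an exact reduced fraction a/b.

F_att = 1/4·(g−p) = 1/4·(-6,-8) = (-1.5000,-2.0000)
o1: d²=17 ≤ ρ²=17; F_rep = 3·(1,4)/17² = (0.0104,0.0415)
F = F_att + ΣF_rep = (-1.4896,-1.9585)
Δp = p'−p = (-0.1862,-0.2448); α = Δx/Fx = (-861/4624) / (-861/578) = 1/8
check: Δy/Fy = (-283/1156) / (-566/289) = 1/8 ✓

α = 1/8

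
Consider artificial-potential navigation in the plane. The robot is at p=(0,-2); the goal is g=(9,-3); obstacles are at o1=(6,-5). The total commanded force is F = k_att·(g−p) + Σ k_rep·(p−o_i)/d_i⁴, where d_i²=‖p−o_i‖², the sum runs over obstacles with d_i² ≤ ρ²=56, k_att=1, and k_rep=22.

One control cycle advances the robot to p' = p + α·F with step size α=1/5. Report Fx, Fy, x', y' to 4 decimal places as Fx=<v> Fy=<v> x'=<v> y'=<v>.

F_att = 1·(g−p) = 1·(9,-1) = (9.0000,-1.0000)
o1: d²=45 ≤ ρ²=56; F_rep = 22·(-6,3)/45² = (-0.0652,0.0326)
F = F_att + ΣF_rep = (8.9348,-0.9674)
p' = p + 1/5·F = (1.7870,-2.1935)

Fx=8.9348 Fy=-0.9674 x'=1.7870 y'=-2.1935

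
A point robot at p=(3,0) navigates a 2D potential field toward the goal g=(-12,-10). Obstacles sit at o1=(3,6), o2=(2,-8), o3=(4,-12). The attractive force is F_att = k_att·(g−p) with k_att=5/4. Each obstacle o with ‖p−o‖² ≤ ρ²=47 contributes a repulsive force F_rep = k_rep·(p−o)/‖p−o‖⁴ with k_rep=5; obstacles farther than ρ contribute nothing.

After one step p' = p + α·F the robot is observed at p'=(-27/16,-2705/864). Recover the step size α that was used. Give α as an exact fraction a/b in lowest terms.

F_att = 5/4·(g−p) = 5/4·(-15,-10) = (-18.7500,-12.5000)
o1: d²=36 ≤ ρ²=47; F_rep = 5·(0,-6)/36² = (0.0000,-0.0231)
o2: d²=65 > ρ²=47 → inactive
o3: d²=145 > ρ²=47 → inactive
F = F_att + ΣF_rep = (-18.7500,-12.5231)
Δp = p'−p = (-4.6875,-3.1308); α = Δx/Fx = (-75/16) / (-75/4) = 1/4
check: Δy/Fy = (-2705/864) / (-2705/216) = 1/4 ✓

α = 1/4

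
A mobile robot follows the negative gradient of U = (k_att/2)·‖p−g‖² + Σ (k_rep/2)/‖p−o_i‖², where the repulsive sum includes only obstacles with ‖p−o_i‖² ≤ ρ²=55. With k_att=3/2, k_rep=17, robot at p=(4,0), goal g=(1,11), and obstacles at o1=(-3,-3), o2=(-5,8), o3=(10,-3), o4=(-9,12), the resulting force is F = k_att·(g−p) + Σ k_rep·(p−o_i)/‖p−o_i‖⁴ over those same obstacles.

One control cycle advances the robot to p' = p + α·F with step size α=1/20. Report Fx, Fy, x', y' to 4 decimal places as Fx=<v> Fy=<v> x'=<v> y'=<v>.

F_att = 3/2·(g−p) = 3/2·(-3,11) = (-4.5000,16.5000)
o1: d²=58 > ρ²=55 → inactive
o2: d²=145 > ρ²=55 → inactive
o3: d²=45 ≤ ρ²=55; F_rep = 17·(-6,3)/45² = (-0.0504,0.0252)
o4: d²=313 > ρ²=55 → inactive
F = F_att + ΣF_rep = (-4.5504,16.5252)
p' = p + 1/20·F = (3.7725,0.8263)

Fx=-4.5504 Fy=16.5252 x'=3.7725 y'=0.8263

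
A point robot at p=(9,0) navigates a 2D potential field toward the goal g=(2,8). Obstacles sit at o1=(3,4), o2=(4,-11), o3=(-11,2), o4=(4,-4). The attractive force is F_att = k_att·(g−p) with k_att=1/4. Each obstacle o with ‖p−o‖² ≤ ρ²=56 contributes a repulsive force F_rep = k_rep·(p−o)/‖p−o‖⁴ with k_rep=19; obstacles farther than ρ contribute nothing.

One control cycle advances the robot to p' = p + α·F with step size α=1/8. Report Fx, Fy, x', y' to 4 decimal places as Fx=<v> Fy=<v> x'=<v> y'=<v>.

Fx=-1.6513 Fy=2.0171 x'=8.7936 y'=0.2521

F_att = 1/4·(g−p) = 1/4·(-7,8) = (-1.7500,2.0000)
o1: d²=52 ≤ ρ²=56; F_rep = 19·(6,-4)/52² = (0.0422,-0.0281)
o2: d²=146 > ρ²=56 → inactive
o3: d²=404 > ρ²=56 → inactive
o4: d²=41 ≤ ρ²=56; F_rep = 19·(5,4)/41² = (0.0565,0.0452)
F = F_att + ΣF_rep = (-1.6513,2.0171)
p' = p + 1/8·F = (8.7936,0.2521)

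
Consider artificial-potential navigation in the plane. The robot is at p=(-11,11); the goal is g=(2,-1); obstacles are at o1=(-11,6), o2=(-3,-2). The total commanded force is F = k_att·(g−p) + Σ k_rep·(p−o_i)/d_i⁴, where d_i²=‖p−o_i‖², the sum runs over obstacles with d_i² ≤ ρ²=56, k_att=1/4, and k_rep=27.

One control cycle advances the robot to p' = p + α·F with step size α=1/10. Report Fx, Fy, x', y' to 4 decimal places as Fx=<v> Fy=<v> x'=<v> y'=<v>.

Fx=3.2500 Fy=-2.7840 x'=-10.6750 y'=10.7216

F_att = 1/4·(g−p) = 1/4·(13,-12) = (3.2500,-3.0000)
o1: d²=25 ≤ ρ²=56; F_rep = 27·(0,5)/25² = (0.0000,0.2160)
o2: d²=233 > ρ²=56 → inactive
F = F_att + ΣF_rep = (3.2500,-2.7840)
p' = p + 1/10·F = (-10.6750,10.7216)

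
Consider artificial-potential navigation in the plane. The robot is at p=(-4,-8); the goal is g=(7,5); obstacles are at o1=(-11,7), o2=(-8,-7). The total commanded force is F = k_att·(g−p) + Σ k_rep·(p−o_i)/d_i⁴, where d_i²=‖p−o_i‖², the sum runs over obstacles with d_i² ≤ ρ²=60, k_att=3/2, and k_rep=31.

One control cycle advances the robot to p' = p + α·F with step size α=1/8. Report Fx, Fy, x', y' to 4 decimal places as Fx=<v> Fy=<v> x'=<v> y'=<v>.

F_att = 3/2·(g−p) = 3/2·(11,13) = (16.5000,19.5000)
o1: d²=274 > ρ²=60 → inactive
o2: d²=17 ≤ ρ²=60; F_rep = 31·(4,-1)/17² = (0.4291,-0.1073)
F = F_att + ΣF_rep = (16.9291,19.3927)
p' = p + 1/8·F = (-1.8839,-5.5759)

Fx=16.9291 Fy=19.3927 x'=-1.8839 y'=-5.5759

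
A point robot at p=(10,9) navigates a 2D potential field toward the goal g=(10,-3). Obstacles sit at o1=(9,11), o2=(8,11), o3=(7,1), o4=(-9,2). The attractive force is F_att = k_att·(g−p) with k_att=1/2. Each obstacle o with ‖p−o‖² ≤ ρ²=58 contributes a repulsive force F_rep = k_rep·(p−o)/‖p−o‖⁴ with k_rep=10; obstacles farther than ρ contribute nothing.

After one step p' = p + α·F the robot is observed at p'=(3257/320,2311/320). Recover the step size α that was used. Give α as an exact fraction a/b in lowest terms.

α = 1/4

F_att = 1/2·(g−p) = 1/2·(0,-12) = (0.0000,-6.0000)
o1: d²=5 ≤ ρ²=58; F_rep = 10·(1,-2)/5² = (0.4000,-0.8000)
o2: d²=8 ≤ ρ²=58; F_rep = 10·(2,-2)/8² = (0.3125,-0.3125)
o3: d²=73 > ρ²=58 → inactive
o4: d²=410 > ρ²=58 → inactive
F = F_att + ΣF_rep = (0.7125,-7.1125)
Δp = p'−p = (0.1781,-1.7781); α = Δx/Fx = (57/320) / (57/80) = 1/4
check: Δy/Fy = (-569/320) / (-569/80) = 1/4 ✓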